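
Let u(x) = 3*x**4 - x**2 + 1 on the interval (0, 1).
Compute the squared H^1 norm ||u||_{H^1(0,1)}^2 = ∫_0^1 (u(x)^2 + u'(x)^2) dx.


||u||_{H^1}^2 = 1489/105

The H^1 norm (squared) on an interval (0, L) is
  ||u||_{H^1}^2 = ∫_0^L u(x)^2 dx + ∫_0^L u'(x)^2 dx.
Compute u'(x) = 12*x**3 - 2*x.
Then u(x)^2 = 9*x**8 - 6*x**6 + 7*x**4 - 2*x**2 + 1 and u'(x)^2 = 144*x**6 - 48*x**4 + 4*x**2.
Integrate each monomial from 0 to 1 using ∫_0^1 c·x^n dx = c·1^(n+1)/(n+1):
  ∫_0^1 u(x)^2 dx = ∫_0^1 (9*x^8 - 6*x^6 + 7*x^4 - 2*x^2 + 1) dx. Term by term:
    ∫_0^1 9*x^8 dx = 1;  ∫_0^1 -6*x^6 dx = -6/7;  ∫_0^1 7*x^4 dx = 7/5;
    ∫_0^1 -2*x^2 dx = -2/3;  ∫_0^1 1 dx = 1.
  Sum: 1 − 6/7 + 7/5 − 2/3 + 1 = 197/105.
  ∫_0^1 u'(x)^2 dx = ∫_0^1 (144*x^6 - 48*x^4 + 4*x^2) dx. Term by term:
    ∫_0^1 144*x^6 dx = 144/7;  ∫_0^1 -48*x^4 dx = -48/5;  ∫_0^1 4*x^2 dx = 4/3.
  Sum: 144/7 − 48/5 + 4/3 = 1292/105.
Adding: ||u||_{H^1}^2 = 197/105 + 1292/105 = 1489/105.


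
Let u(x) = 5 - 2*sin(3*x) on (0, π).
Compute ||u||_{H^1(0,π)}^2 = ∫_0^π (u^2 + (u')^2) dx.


||u||_{H^1(0,π)}^2 = -40/3 + 45*π

u'(x) = -6*cos(3*x).
Expand u² and (u')² and integrate term by term on (0, π), using: for integers n ≥ 1, ∫_0^π sin²(nx) dx = ∫_0^π cos²(nx) dx = π/2; for n ≠ n', ∫_0^π sin(nx)sin(n'x) dx = ∫_0^π cos(nx)cos(n'x) dx = 0; and by product-to-sum, ∫_0^π sin(nx)cos(n'x) dx = ½∫_0^π [sin((n+n')x) + sin((n−n')x)] dx, which is 0 when n+n' is even and 2n/(n²−n'²) when n+n' is odd (it need not vanish on (0, π)). For the constant mode: ∫_0^π 1 dx = π, ∫_0^π cos(nx) dx = 0, ∫_0^π sin(nx) dx = (1−(−1)^n)/n.
  u² squared terms: (5)²·∫1 dx = 25·π = 25*π;  (-2)²·∫sin(3x)² dx = 4·π/2 = 2*π.
  u² cross terms: 2·(5)·(-2)·∫1·sin(3x) dx = -20·(2/3) = -40/3.
  So ∫_0^π u² dx = 25*π + 2*π − 40/3 = -40/3 + 27*π.
  (u')² squared terms: (-6)²·∫cos(3x)² dx = 36·π/2 = 18*π.
  So ∫_0^π (u')² dx = 18*π.
||u||_{H^1}^2 = (-40/3 + 27*π) + (18*π) = -40/3 + 45*π.


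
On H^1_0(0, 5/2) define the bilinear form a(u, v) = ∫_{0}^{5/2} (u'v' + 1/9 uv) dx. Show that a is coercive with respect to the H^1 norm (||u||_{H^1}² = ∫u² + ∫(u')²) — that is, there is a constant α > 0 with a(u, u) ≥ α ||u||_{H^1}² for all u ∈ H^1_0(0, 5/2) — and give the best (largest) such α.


α = (25 + 36*π^2)/(9*(25 + 4*π^2))

Coercivity of a(·,·) on H^1_0(0, 5/2) means a(u, u) ≥ α ||u||_{H^1}² for every u ∈ H^1_0.
The interval has length L = 5/2, and Poincaré/coercivity depend only on L. Here a(u, u) = ∫(u')² + (1/9)·∫u².
Here 0 < c = 1/9 < 1. The condition a(u,u) ≥ α||u||_{H^1}² reads (1−α)∫(u')² ≥ (α−c)∫u². Any admissible α is ≤ 1 (rapidly oscillating u have ∫u²/∫(u')² → 0), and α = 1 would force 0 ≥ (1−c)∫u², impossible since c < 1; so 1−α > 0. By the sharp Poincaré inequality on H^1_0 of an interval of length L, ∫(u')² ≥ (π/L)²∫u² with equality for the first sine mode sin(π(x−x₀)/L) (x₀ the left endpoint), so the inequality holds for all u iff (1−α)(π/L)² ≥ α − c, i.e. α ≤ ((π/L)² + c)/((π/L)² + 1) = (1 + c(L/π)²)/(1 + (L/π)²). With (π/L)² = 4*π^2/25 and c = 1/9, the largest admissible constant is α = ((π/L)² + c)/((π/L)² + 1).
Simplifying, α = (25 + 36*π^2)/(9*(25 + 4*π^2)).


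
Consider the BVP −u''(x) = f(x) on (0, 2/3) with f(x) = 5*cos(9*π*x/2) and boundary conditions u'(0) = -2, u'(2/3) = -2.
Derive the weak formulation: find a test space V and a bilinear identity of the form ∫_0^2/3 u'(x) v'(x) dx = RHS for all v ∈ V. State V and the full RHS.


V = H^1(0, 2/3) (v unrestricted at boundary; u is determined up to an additive constant); weak form: ∫_0^2/3 u'v' dx = ∫_0^2/3 (5*cos(9*π*x/2)) v dx − 2·v(2/3) + 2·v(0) for all v ∈ V.

Multiply both sides by a test function v and integrate from 0 to 2/3:
  ∫_0^2/3 −u''(x) v(x) dx = ∫_0^2/3 f(x) v(x) dx.
Integrate the LHS by parts once:
  ∫_0^2/3 −u'' v dx = −[u'(x) v(x)]_0^2/3 + ∫_0^2/3 u'(x) v'(x) dx.
Thus ∫_0^2/3 u'(x) v'(x) dx = ∫_0^2/3 f(x) v(x) dx + [u'(x) v(x)]_0^2/3.
Choose V so that boundary terms are either known or forced to vanish.
u has inhomogeneous Neumann u'(0) = -2, u'(2/3) = -2. [u' v]_0^2/3 = (-2)·v(2/3) − (-2)·v(0) = − 2·v(2/3) + 2·v(0). Take V = H^1(0, 2/3); boundary term becomes part of RHS.
Weak formulation: find u (satisfying any essential BC) such that ∫_0^2/3 u'(x) v'(x) dx = ∫_0^2/3 f v dx − 2·v(2/3) + 2·v(0) for all v ∈ V (Neumann data are natural BCs: they enter the RHS as boundary terms).
Substituting f(x) = 5*cos(9*π*x/2), the right-hand side is ∫_0^2/3 (5*cos(9*π*x/2)) v dx − 2·v(2/3) + 2·v(0).
Compatibility check (pure Neumann): taking v ≡ 1 ∈ V gives 0 = ∫_0^2/3 f dx + (-2) − (-2), i.e. ∫_0^2/3 f dx must equal u'(0) − u'(2/3) = 0. Indeed ∫_0^2/3 (5*cos(9*π*x/2)) dx = 0, so the data are compatible. The solution is then unique only up to an additive constant (fix it e.g. by requiring ∫_0^2/3 u dx = 0).


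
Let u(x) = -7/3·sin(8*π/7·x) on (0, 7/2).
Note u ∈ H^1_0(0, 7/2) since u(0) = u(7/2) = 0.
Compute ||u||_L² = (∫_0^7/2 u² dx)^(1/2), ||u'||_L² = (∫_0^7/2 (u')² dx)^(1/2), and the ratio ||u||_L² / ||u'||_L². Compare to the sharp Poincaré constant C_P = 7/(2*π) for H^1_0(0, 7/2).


||u||_L² / ||u'||_L² = 7/(8*π) < C_P = 7/(2*π).

u(x) = -7/3·sin(8*π/7·x), so u'(x) = -8*π*cos(8*π*x/7)/3.
Writing u(x) = A·sin(kπx/L) with A = -7/3 and k = 4, use ∫_0^L sin²(kπx/L) dx = L/2 and ∫_0^L cos²(kπx/L) dx = L/2.
u² = 49/9·sin²(8*π/7·x) and (u')² = 64*π^2/9·cos²(8*π/7·x), and each of sin², cos² integrates to L/2 = 7/4 over (0, 7/2).
∫_0^7/2 u² dx = 343/36, so ||u||_L² = 7*sqrt(7)/6.
∫_0^7/2 (u')² dx = 112*π^2/9, so ||u'||_L² = 4*sqrt(7)*π/3.
Ratio ||u||_L² / ||u'||_L² = 7/(8*π).
Sharp Poincaré constant on H^1_0(0, 7/2) is C_P = L/π = 7/(2*π), achieved by sin(2*π/7·x).
This is the k = 4 harmonic; the ratio L/(kπ) is strictly less than C_P = L/π, consistent with the sharp inequality ||u||_L² ≤ C_P ||u'||_L².


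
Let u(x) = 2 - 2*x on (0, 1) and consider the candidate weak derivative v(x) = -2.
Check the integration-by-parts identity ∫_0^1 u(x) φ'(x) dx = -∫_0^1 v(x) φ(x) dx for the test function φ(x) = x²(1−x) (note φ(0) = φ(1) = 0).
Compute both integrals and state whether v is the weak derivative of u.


LHS = 1/6, RHS = 1/6. Yes, v = u' weakly.

u(x) = 2 - 2*x, classical derivative u'(x) = -2.
φ(x) = x²(1−x), so φ'(x) = x*(2 - 3*x).
Note φ(0) = φ(1) = 0, so the boundary term u·φ vanishes.
LHS = ∫_0^1 u(x) φ'(x) dx = ∫_0^1 (6*x^3 - 10*x^2 + 4*x) dx. Term by term:
  ∫_0^1 6*x^3 dx = 3/2;  ∫_0^1 -10*x^2 dx = -10/3;  ∫_0^1 4*x dx = 2.
Sum: 3/2 − 10/3 + 2 = 1/6.
So LHS = 1/6.
∫_0^1 v(x) φ(x) dx = ∫_0^1 (2*x^3 - 2*x^2) dx. Term by term:
  ∫_0^1 2*x^3 dx = 1/2;  ∫_0^1 -2*x^2 dx = -2/3.
Sum: 1/2 − 2/3 = -1/6.
So RHS = -∫_0^1 v(x) φ(x) dx = 1/6.
LHS = RHS, so the identity holds for this test φ.
Moreover u is smooth here and v(x) = u'(x) = -2 pointwise, so the identity holds for every test function. Hence v is the weak derivative of u.


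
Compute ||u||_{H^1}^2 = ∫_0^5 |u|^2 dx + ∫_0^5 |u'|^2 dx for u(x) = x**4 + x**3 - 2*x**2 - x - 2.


||u||_{H^1}^2 = 122717975/252

The H^1 norm (squared) on an interval (0, L) is
  ||u||_{H^1}^2 = ∫_0^L u(x)^2 dx + ∫_0^L u'(x)^2 dx.
Compute u'(x) = 4*x**3 + 3*x**2 - 4*x - 1.
Then u(x)^2 = x**8 + 2*x**7 - 3*x**6 - 6*x**5 - 2*x**4 + 9*x**2 + 4*x + 4 and u'(x)^2 = 16*x**6 + 24*x**5 - 23*x**4 - 32*x**3 + 10*x**2 + 8*x + 1.
Integrate each monomial from 0 to 5 using ∫_0^5 c·x^n dx = c·5^(n+1)/(n+1):
  ∫_0^5 u(x)^2 dx = ∫_0^5 (x^8 + 2*x^7 - 3*x^6 - 6*x^5 - 2*x^4 + 9*x^2 + 4*x + 4) dx. Term by term:
    ∫_0^5 x^8 dx = 1953125/9;  ∫_0^5 2*x^7 dx = 390625/4;  ∫_0^5 -3*x^6 dx = -234375/7;
    ∫_0^5 -6*x^5 dx = -15625;  ∫_0^5 -2*x^4 dx = -1250;  ∫_0^5 9*x^2 dx = 375;
    ∫_0^5 4*x dx = 50;  ∫_0^5 4 dx = 20.
  Sum: 1953125/9 + 390625/4 − 234375/7 − 15625 − 1250 + 375 + 50 + 20 = 66719015/252.
  ∫_0^5 u'(x)^2 dx = ∫_0^5 (16*x^6 + 24*x^5 - 23*x^4 - 32*x^3 + 10*x^2 + 8*x + 1) dx. Term by term:
    ∫_0^5 16*x^6 dx = 1250000/7;  ∫_0^5 24*x^5 dx = 62500;  ∫_0^5 -23*x^4 dx = -14375;
    ∫_0^5 -32*x^3 dx = -5000;  ∫_0^5 10*x^2 dx = 1250/3;  ∫_0^5 8*x dx = 100;
    ∫_0^5 1 dx = 5.
  Sum: 1250000/7 + 62500 − 14375 − 5000 + 1250/3 + 100 + 5 = 4666580/21.
Adding: ||u||_{H^1}^2 = 66719015/252 + 4666580/21 = 122717975/252.


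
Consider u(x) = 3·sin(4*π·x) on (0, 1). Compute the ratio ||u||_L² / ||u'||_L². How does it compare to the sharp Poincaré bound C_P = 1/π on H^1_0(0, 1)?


||u||_L² / ||u'||_L² = 1/(4*π) < C_P = 1/π.

u(x) = 3·sin(4*π·x), so u'(x) = 12*π*cos(4*π*x).
Writing u(x) = A·sin(kπx/L) with A = 3 and k = 4, use ∫_0^L sin²(kπx/L) dx = L/2 and ∫_0^L cos²(kπx/L) dx = L/2.
u² = 9·sin²(4*π·x) and (u')² = 144*π^2·cos²(4*π·x), and each of sin², cos² integrates to L/2 = 1/2 over (0, 1).
∫_0^1 u² dx = 9/2, so ||u||_L² = 3*sqrt(2)/2.
∫_0^1 (u')² dx = 72*π^2, so ||u'||_L² = 6*sqrt(2)*π.
Ratio ||u||_L² / ||u'||_L² = 1/(4*π).
Sharp Poincaré constant on H^1_0(0, 1) is C_P = L/π = 1/π, achieved by sin(π·x).
This is the k = 4 harmonic; the ratio L/(kπ) is strictly less than C_P = L/π, consistent with the sharp inequality ||u||_L² ≤ C_P ||u'||_L².


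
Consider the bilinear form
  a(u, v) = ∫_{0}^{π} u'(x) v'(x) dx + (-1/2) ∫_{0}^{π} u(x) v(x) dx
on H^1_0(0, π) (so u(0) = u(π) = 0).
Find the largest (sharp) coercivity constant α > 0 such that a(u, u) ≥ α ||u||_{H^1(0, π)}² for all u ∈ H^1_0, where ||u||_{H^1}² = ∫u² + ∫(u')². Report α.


α = 1/4

Coercivity of a(·,·) on H^1_0(0, π) means a(u, u) ≥ α ||u||_{H^1}² for every u ∈ H^1_0.
The interval has length L = π, and Poincaré/coercivity depend only on L. Here a(u, u) = ∫(u')² + (-1/2)·∫u².
Here c = -1/2 < 0 with |c| < (π/L)² = 1, so coercivity still holds. The condition a(u,u) ≥ α||u||_{H^1}² reads (1−α)∫(u')² ≥ (α−c)∫u². Any admissible α is ≤ 1 (rapidly oscillating u have ∫u²/∫(u')² → 0), and α = 1 would force 0 ≥ (1−c)∫u², impossible since c < 1; so 1−α > 0. By the sharp Poincaré inequality on H^1_0 of an interval of length L, ∫(u')² ≥ (π/L)²∫u² with equality for the first sine mode sin(π(x−x₀)/L) (x₀ the left endpoint), so the inequality holds for all u iff (1−α)(π/L)² ≥ α − c, i.e. α ≤ ((π/L)² + c)/((π/L)² + 1) = (1 + c(L/π)²)/(1 + (L/π)²). (Direct route, valid since c ≤ 0: Poincaré gives c∫u² ≥ c(L/π)²∫(u')², so a(u,u) ≥ (1 + c(L/π)²)∫(u')², while ||u||_{H^1}² ≤ (1 + (L/π)²)∫(u')²; dividing yields the same α.) With (π/L)² = 1 and c = -1/2, the largest admissible constant is α = ((π/L)² + c)/((π/L)² + 1).
Simplifying, α = 1/4.


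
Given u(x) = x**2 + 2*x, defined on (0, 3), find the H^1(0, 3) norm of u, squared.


||u||_{H^1}^2 = 1248/5

The H^1 norm (squared) on an interval (0, L) is
  ||u||_{H^1}^2 = ∫_0^L u(x)^2 dx + ∫_0^L u'(x)^2 dx.
Compute u'(x) = 2*x + 2.
Then u(x)^2 = x**4 + 4*x**3 + 4*x**2 and u'(x)^2 = 4*x**2 + 8*x + 4.
Integrate each monomial from 0 to 3 using ∫_0^3 c·x^n dx = c·3^(n+1)/(n+1):
  ∫_0^3 u(x)^2 dx = ∫_0^3 (x^4 + 4*x^3 + 4*x^2) dx. Term by term:
    ∫_0^3 x^4 dx = 243/5;  ∫_0^3 4*x^3 dx = 81;  ∫_0^3 4*x^2 dx = 36.
  Sum: 243/5 + 81 + 36 = 828/5.
  ∫_0^3 u'(x)^2 dx = ∫_0^3 (4*x^2 + 8*x + 4) dx. Term by term:
    ∫_0^3 4*x^2 dx = 36;  ∫_0^3 8*x dx = 36;  ∫_0^3 4 dx = 12.
  Sum: 36 + 36 + 12 = 84.
Adding: ||u||_{H^1}^2 = 828/5 + 84 = 1248/5.


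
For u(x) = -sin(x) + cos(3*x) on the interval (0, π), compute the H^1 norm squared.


||u||_{H^1(0,π)}^2 = 6*π

u'(x) = -3*sin(3*x) - cos(x).
Expand u² and (u')² and integrate term by term on (0, π), using: for integers n ≥ 1, ∫_0^π sin²(nx) dx = ∫_0^π cos²(nx) dx = π/2; for n ≠ n', ∫_0^π sin(nx)sin(n'x) dx = ∫_0^π cos(nx)cos(n'x) dx = 0; and by product-to-sum, ∫_0^π sin(nx)cos(n'x) dx = ½∫_0^π [sin((n+n')x) + sin((n−n')x)] dx, which is 0 when n+n' is even and 2n/(n²−n'²) when n+n' is odd (it need not vanish on (0, π)).
  u² squared terms: (-1)²·∫sin(x)² dx = 1·π/2 = π/2;  (1)²·∫cos(3x)² dx = 1·π/2 = π/2.
  u² cross terms: 2·(-1)·(1)·∫sin(x)·cos(3x) dx = -2·(0) = 0.
  So ∫_0^π u² dx = π/2 + π/2 + 0 = π.
  (u')² squared terms: (-1)²·∫cos(x)² dx = 1·π/2 = π/2;  (-3)²·∫sin(3x)² dx = 9·π/2 = 9*π/2.
  (u')² cross terms: 2·(-1)·(-3)·∫cos(x)·sin(3x) dx = 6·(0) = 0.
  So ∫_0^π (u')² dx = π/2 + 9*π/2 + 0 = 5*π.
||u||_{H^1}^2 = (π) + (5*π) = 6*π.


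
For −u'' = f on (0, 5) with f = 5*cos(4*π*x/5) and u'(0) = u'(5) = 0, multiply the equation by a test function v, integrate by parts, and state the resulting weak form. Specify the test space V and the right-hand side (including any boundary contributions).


V = H^1(0, 5) (no boundary constraint on v; u is determined up to an additive constant); weak form: ∫_0^5 u'v' dx = ∫_0^5 (5*cos(4*π*x/5)) v dx for all v ∈ V.

Multiply both sides by a test function v and integrate from 0 to 5:
  ∫_0^5 −u''(x) v(x) dx = ∫_0^5 f(x) v(x) dx.
Integrate the LHS by parts once:
  ∫_0^5 −u'' v dx = −[u'(x) v(x)]_0^5 + ∫_0^5 u'(x) v'(x) dx.
Thus ∫_0^5 u'(x) v'(x) dx = ∫_0^5 f(x) v(x) dx + [u'(x) v(x)]_0^5.
Choose V so that boundary terms are either known or forced to vanish.
u has homogeneous Neumann: u'(0) = u'(5) = 0. So [u' v]_0^5 = 0·v(5) − 0·v(0) = 0 for any v; take V = H^1(0, 5).
Weak formulation: find u (satisfying any essential BC) such that ∫_0^5 u'(x) v'(x) dx = ∫_0^5 f v dx for all v ∈ V (homogeneous Neumann, so boundary terms vanish).
Substituting f(x) = 5*cos(4*π*x/5), the right-hand side is ∫_0^5 (5*cos(4*π*x/5)) v dx.
Compatibility check (pure Neumann): taking v ≡ 1 ∈ V gives 0 = ∫_0^5 f dx + (0) − (0), i.e. ∫_0^5 f dx must equal u'(0) − u'(5) = 0. Indeed ∫_0^5 (5*cos(4*π*x/5)) dx = 0, so the data are compatible. The solution is then unique only up to an additive constant (fix it e.g. by requiring ∫_0^5 u dx = 0).


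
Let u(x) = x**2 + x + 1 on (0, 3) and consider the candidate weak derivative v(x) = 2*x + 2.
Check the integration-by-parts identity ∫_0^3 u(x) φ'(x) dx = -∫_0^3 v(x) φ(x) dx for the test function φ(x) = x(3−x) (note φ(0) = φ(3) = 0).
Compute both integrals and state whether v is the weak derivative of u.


LHS = -18, RHS = -45/2. No, v is not the weak derivative of u.

u(x) = x**2 + x + 1, classical derivative u'(x) = 2*x + 1.
φ(x) = x(3−x), so φ'(x) = 3 - 2*x.
Note φ(0) = φ(3) = 0, so the boundary term u·φ vanishes.
LHS = ∫_0^3 u(x) φ'(x) dx = ∫_0^3 (-2*x^3 + x^2 + x + 3) dx. Term by term:
  ∫_0^3 -2*x^3 dx = -81/2;  ∫_0^3 x^2 dx = 9;  ∫_0^3 x dx = 9/2;
  ∫_0^3 3 dx = 9.
Sum: -81/2 + 9 + 9/2 + 9 = -18.
So LHS = -18.
∫_0^3 v(x) φ(x) dx = ∫_0^3 (-2*x^3 + 4*x^2 + 6*x) dx. Term by term:
  ∫_0^3 -2*x^3 dx = -81/2;  ∫_0^3 4*x^2 dx = 36;  ∫_0^3 6*x dx = 27.
Sum: -81/2 + 36 + 27 = 45/2.
So RHS = -∫_0^3 v(x) φ(x) dx = -45/2.
LHS − RHS = 9/2 ≠ 0, so the identity fails.
(For a valid weak derivative the identity must hold for EVERY test function, in particular this one. The failure shows v is NOT the weak derivative of u.)
Correct weak derivative would be u'(x) = 2*x + 1.


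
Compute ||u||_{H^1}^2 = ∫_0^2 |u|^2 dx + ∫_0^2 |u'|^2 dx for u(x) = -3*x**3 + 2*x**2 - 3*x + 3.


||u||_{H^1}^2 = 50656/105

The H^1 norm (squared) on an interval (0, L) is
  ||u||_{H^1}^2 = ∫_0^L u(x)^2 dx + ∫_0^L u'(x)^2 dx.
Compute u'(x) = -9*x**2 + 4*x - 3.
Then u(x)^2 = 9*x**6 - 12*x**5 + 22*x**4 - 30*x**3 + 21*x**2 - 18*x + 9 and u'(x)^2 = 81*x**4 - 72*x**3 + 70*x**2 - 24*x + 9.
Integrate each monomial from 0 to 2 using ∫_0^2 c·x^n dx = c·2^(n+1)/(n+1):
  ∫_0^2 u(x)^2 dx = ∫_0^2 (9*x^6 - 12*x^5 + 22*x^4 - 30*x^3 + 21*x^2 - 18*x + 9) dx. Term by term:
    ∫_0^2 9*x^6 dx = 1152/7;  ∫_0^2 -12*x^5 dx = -128;  ∫_0^2 22*x^4 dx = 704/5;
    ∫_0^2 -30*x^3 dx = -120;  ∫_0^2 21*x^2 dx = 56;  ∫_0^2 -18*x dx = -36;
    ∫_0^2 9 dx = 18.
  Sum: 1152/7 − 128 + 704/5 − 120 + 56 − 36 + 18 = 3338/35.
  ∫_0^2 u'(x)^2 dx = ∫_0^2 (81*x^4 - 72*x^3 + 70*x^2 - 24*x + 9) dx. Term by term:
    ∫_0^2 81*x^4 dx = 2592/5;  ∫_0^2 -72*x^3 dx = -288;  ∫_0^2 70*x^2 dx = 560/3;
    ∫_0^2 -24*x dx = -48;  ∫_0^2 9 dx = 18.
  Sum: 2592/5 − 288 + 560/3 − 48 + 18 = 5806/15.
Adding: ||u||_{H^1}^2 = 3338/35 + 5806/15 = 50656/105.


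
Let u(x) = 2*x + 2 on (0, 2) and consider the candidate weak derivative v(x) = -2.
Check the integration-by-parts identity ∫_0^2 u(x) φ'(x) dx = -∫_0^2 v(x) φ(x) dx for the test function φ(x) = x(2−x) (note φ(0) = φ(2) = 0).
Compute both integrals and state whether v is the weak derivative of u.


LHS = -8/3, RHS = 8/3. No, v is not the weak derivative of u.

u(x) = 2*x + 2, classical derivative u'(x) = 2.
φ(x) = x(2−x), so φ'(x) = 2 - 2*x.
Note φ(0) = φ(2) = 0, so the boundary term u·φ vanishes.
LHS = ∫_0^2 u(x) φ'(x) dx = ∫_0^2 (4 - 4*x^2) dx. Term by term:
  ∫_0^2 -4*x^2 dx = -32/3;  ∫_0^2 4 dx = 8.
Sum: -32/3 + 8 = -8/3.
So LHS = -8/3.
∫_0^2 v(x) φ(x) dx = ∫_0^2 (2*x^2 - 4*x) dx. Term by term:
  ∫_0^2 2*x^2 dx = 16/3;  ∫_0^2 -4*x dx = -8.
Sum: 16/3 − 8 = -8/3.
So RHS = -∫_0^2 v(x) φ(x) dx = 8/3.
LHS − RHS = -16/3 ≠ 0, so the identity fails.
(For a valid weak derivative the identity must hold for EVERY test function, in particular this one. The failure shows v is NOT the weak derivative of u.)
Correct weak derivative would be u'(x) = 2.


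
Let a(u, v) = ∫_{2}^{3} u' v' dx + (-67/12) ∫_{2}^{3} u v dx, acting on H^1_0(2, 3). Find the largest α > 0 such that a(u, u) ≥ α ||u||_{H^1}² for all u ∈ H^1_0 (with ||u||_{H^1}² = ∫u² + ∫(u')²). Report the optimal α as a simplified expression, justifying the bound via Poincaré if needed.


α = (-67/12 + π^2)/(1 + π^2)

Coercivity of a(·,·) on H^1_0(2, 3) means a(u, u) ≥ α ||u||_{H^1}² for every u ∈ H^1_0.
The interval has length L = 1, and Poincaré/coercivity depend only on L. Here a(u, u) = ∫(u')² + (-67/12)·∫u².
Here c = -67/12 < 0 with |c| < (π/L)² = π^2, so coercivity still holds. The condition a(u,u) ≥ α||u||_{H^1}² reads (1−α)∫(u')² ≥ (α−c)∫u². Any admissible α is ≤ 1 (rapidly oscillating u have ∫u²/∫(u')² → 0), and α = 1 would force 0 ≥ (1−c)∫u², impossible since c < 1; so 1−α > 0. By the sharp Poincaré inequality on H^1_0 of an interval of length L, ∫(u')² ≥ (π/L)²∫u² with equality for the first sine mode sin(π(x−x₀)/L) (x₀ the left endpoint), so the inequality holds for all u iff (1−α)(π/L)² ≥ α − c, i.e. α ≤ ((π/L)² + c)/((π/L)² + 1) = (1 + c(L/π)²)/(1 + (L/π)²). (Direct route, valid since c ≤ 0: Poincaré gives c∫u² ≥ c(L/π)²∫(u')², so a(u,u) ≥ (1 + c(L/π)²)∫(u')², while ||u||_{H^1}² ≤ (1 + (L/π)²)∫(u')²; dividing yields the same α.) With (π/L)² = π^2 and c = -67/12, the largest admissible constant is α = ((π/L)² + c)/((π/L)² + 1).
Simplifying, α = (-67/12 + π^2)/(1 + π^2).


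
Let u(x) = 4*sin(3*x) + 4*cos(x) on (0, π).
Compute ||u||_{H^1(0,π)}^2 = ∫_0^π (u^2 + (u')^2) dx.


||u||_{H^1(0,π)}^2 = 96*π

u'(x) = -4*sin(x) + 12*cos(3*x).
Expand u² and (u')² and integrate term by term on (0, π), using: for integers n ≥ 1, ∫_0^π sin²(nx) dx = ∫_0^π cos²(nx) dx = π/2; for n ≠ n', ∫_0^π sin(nx)sin(n'x) dx = ∫_0^π cos(nx)cos(n'x) dx = 0; and by product-to-sum, ∫_0^π sin(nx)cos(n'x) dx = ½∫_0^π [sin((n+n')x) + sin((n−n')x)] dx, which is 0 when n+n' is even and 2n/(n²−n'²) when n+n' is odd (it need not vanish on (0, π)).
  u² squared terms: (4)²·∫cos(x)² dx = 16·π/2 = 8*π;  (4)²·∫sin(3x)² dx = 16·π/2 = 8*π.
  u² cross terms: 2·(4)·(4)·∫cos(x)·sin(3x) dx = 32·(0) = 0.
  So ∫_0^π u² dx = 8*π + 8*π + 0 = 16*π.
  (u')² squared terms: (-4)²·∫sin(x)² dx = 16·π/2 = 8*π;  (12)²·∫cos(3x)² dx = 144·π/2 = 72*π.
  (u')² cross terms: 2·(-4)·(12)·∫sin(x)·cos(3x) dx = -96·(0) = 0.
  So ∫_0^π (u')² dx = 8*π + 72*π + 0 = 80*π.
||u||_{H^1}^2 = (16*π) + (80*π) = 96*π.


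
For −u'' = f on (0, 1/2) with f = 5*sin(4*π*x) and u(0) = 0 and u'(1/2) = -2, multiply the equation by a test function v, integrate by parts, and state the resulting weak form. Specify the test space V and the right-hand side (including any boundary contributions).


V = {v ∈ H^1(0, 1/2) : v(0) = 0} (test functions vanish at x = 0 where u is specified); weak form: ∫_0^1/2 u'v' dx = ∫_0^1/2 (5*sin(4*π*x)) v dx − 2·v(1/2) for all v ∈ V.

Multiply both sides by a test function v and integrate from 0 to 1/2:
  ∫_0^1/2 −u''(x) v(x) dx = ∫_0^1/2 f(x) v(x) dx.
Integrate the LHS by parts once:
  ∫_0^1/2 −u'' v dx = −[u'(x) v(x)]_0^1/2 + ∫_0^1/2 u'(x) v'(x) dx.
Thus ∫_0^1/2 u'(x) v'(x) dx = ∫_0^1/2 f(x) v(x) dx + [u'(x) v(x)]_0^1/2.
Choose V so that boundary terms are either known or forced to vanish.
Mixed BC: u(0) = 0 (Dirichlet) and u'(1/2) = -2 (Neumann). Define V = {v ∈ H^1(0, 1/2) : v(0) = 0}. Then [u' v]_0^1/2 = u'(1/2)·v(1/2) − u'(0)·0 = − 2·v(1/2).
Weak formulation: find u (satisfying any essential BC) such that ∫_0^1/2 u'(x) v'(x) dx = ∫_0^1/2 f v dx − 2·v(1/2) for all v ∈ V (Dirichlet at 0 absorbed into V; Neumann datum at x = 1/2 contributes the boundary term).
Substituting f(x) = 5*sin(4*π*x), the right-hand side is ∫_0^1/2 (5*sin(4*π*x)) v dx − 2·v(1/2).


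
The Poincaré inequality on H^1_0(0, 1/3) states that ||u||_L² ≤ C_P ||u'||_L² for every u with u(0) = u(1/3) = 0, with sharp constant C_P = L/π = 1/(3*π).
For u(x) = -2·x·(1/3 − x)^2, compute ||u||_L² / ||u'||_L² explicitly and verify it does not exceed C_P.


||u||_L² / ||u'||_L² = sqrt(14)/42 < C_P = 1/(3*π).

u(x) = -2·x·(1/3 − x)^2, so u'(x) = -6*x^2 + 8*x/3 - 2/9.
u(x) = -2·x·(1/3 − x)^2 vanishes at x = 0 and x = 1/3, so u ∈ H^1_0(0, 1/3). Differentiate via the product rule and integrate the resulting polynomials term by term.
  ∫_0^1/3 u² dx = ∫_0^1/3 (4*x^6 - 16*x^5/3 + 8*x^4/3 - 16*x^3/27 + 4*x^2/81) dx. Term by term:
    ∫_0^1/3 4*x^6 dx = 4/15309;  ∫_0^1/3 -16*x^5/3 dx = -8/6561;  ∫_0^1/3 8*x^4/3 dx = 8/3645;
    ∫_0^1/3 -16*x^3/27 dx = -4/2187;  ∫_0^1/3 4*x^2/81 dx = 4/6561.
  Sum: 4/15309 − 8/6561 + 8/3645 − 4/2187 + 4/6561 = 4/229635.
  ∫_0^1/3 (u')² dx = ∫_0^1/3 (36*x^4 - 32*x^3 + 88*x^2/9 - 32*x/27 + 4/81) dx. Term by term:
    ∫_0^1/3 36*x^4 dx = 4/135;  ∫_0^1/3 -32*x^3 dx = -8/81;  ∫_0^1/3 88*x^2/9 dx = 88/729;
    ∫_0^1/3 -32*x/27 dx = -16/243;  ∫_0^1/3 4/81 dx = 4/243.
  Sum: 4/135 − 8/81 + 88/729 − 16/243 + 4/243 = 8/3645.
∫_0^1/3 u² dx = 4/229635, so ||u||_L² = 2*sqrt(35)/2835.
∫_0^1/3 (u')² dx = 8/3645, so ||u'||_L² = 2*sqrt(10)/135.
Ratio ||u||_L² / ||u'||_L² = sqrt(14)/42.
Sharp Poincaré constant on H^1_0(0, 1/3) is C_P = L/π = 1/(3*π), achieved by sin(3*π·x).
A polynomial bump cannot attain the sharp Poincaré constant (only the first sine eigenfunction does), so the ratio is strictly less than C_P, consistent with ||u||_L² ≤ C_P ||u'||_L².


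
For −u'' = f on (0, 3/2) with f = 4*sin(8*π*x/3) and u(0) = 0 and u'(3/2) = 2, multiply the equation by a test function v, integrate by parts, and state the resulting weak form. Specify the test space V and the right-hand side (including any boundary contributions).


V = {v ∈ H^1(0, 3/2) : v(0) = 0} (test functions vanish at x = 0 where u is specified); weak form: ∫_0^3/2 u'v' dx = ∫_0^3/2 (4*sin(8*π*x/3)) v dx + 2·v(3/2) for all v ∈ V.

Multiply both sides by a test function v and integrate from 0 to 3/2:
  ∫_0^3/2 −u''(x) v(x) dx = ∫_0^3/2 f(x) v(x) dx.
Integrate the LHS by parts once:
  ∫_0^3/2 −u'' v dx = −[u'(x) v(x)]_0^3/2 + ∫_0^3/2 u'(x) v'(x) dx.
Thus ∫_0^3/2 u'(x) v'(x) dx = ∫_0^3/2 f(x) v(x) dx + [u'(x) v(x)]_0^3/2.
Choose V so that boundary terms are either known or forced to vanish.
Mixed BC: u(0) = 0 (Dirichlet) and u'(3/2) = 2 (Neumann). Define V = {v ∈ H^1(0, 3/2) : v(0) = 0}. Then [u' v]_0^3/2 = u'(3/2)·v(3/2) − u'(0)·0 = 2·v(3/2).
Weak formulation: find u (satisfying any essential BC) such that ∫_0^3/2 u'(x) v'(x) dx = ∫_0^3/2 f v dx + 2·v(3/2) for all v ∈ V (Dirichlet at 0 absorbed into V; Neumann datum at x = 3/2 contributes the boundary term).
Substituting f(x) = 4*sin(8*π*x/3), the right-hand side is ∫_0^3/2 (4*sin(8*π*x/3)) v dx + 2·v(3/2).


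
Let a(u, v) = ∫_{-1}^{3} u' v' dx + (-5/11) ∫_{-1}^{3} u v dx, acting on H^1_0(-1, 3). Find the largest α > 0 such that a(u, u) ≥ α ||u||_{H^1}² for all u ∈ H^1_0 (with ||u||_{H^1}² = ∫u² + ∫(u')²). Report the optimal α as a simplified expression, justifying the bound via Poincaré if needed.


α = (-80/11 + π^2)/(π^2 + 16)

Coercivity of a(·,·) on H^1_0(-1, 3) means a(u, u) ≥ α ||u||_{H^1}² for every u ∈ H^1_0.
The interval has length L = 4, and Poincaré/coercivity depend only on L. Here a(u, u) = ∫(u')² + (-5/11)·∫u².
Here c = -5/11 < 0 with |c| < (π/L)² = π^2/16, so coercivity still holds. The condition a(u,u) ≥ α||u||_{H^1}² reads (1−α)∫(u')² ≥ (α−c)∫u². Any admissible α is ≤ 1 (rapidly oscillating u have ∫u²/∫(u')² → 0), and α = 1 would force 0 ≥ (1−c)∫u², impossible since c < 1; so 1−α > 0. By the sharp Poincaré inequality on H^1_0 of an interval of length L, ∫(u')² ≥ (π/L)²∫u² with equality for the first sine mode sin(π(x−x₀)/L) (x₀ the left endpoint), so the inequality holds for all u iff (1−α)(π/L)² ≥ α − c, i.e. α ≤ ((π/L)² + c)/((π/L)² + 1) = (1 + c(L/π)²)/(1 + (L/π)²). (Direct route, valid since c ≤ 0: Poincaré gives c∫u² ≥ c(L/π)²∫(u')², so a(u,u) ≥ (1 + c(L/π)²)∫(u')², while ||u||_{H^1}² ≤ (1 + (L/π)²)∫(u')²; dividing yields the same α.) With (π/L)² = π^2/16 and c = -5/11, the largest admissible constant is α = ((π/L)² + c)/((π/L)² + 1).
Simplifying, α = (-80/11 + π^2)/(π^2 + 16).


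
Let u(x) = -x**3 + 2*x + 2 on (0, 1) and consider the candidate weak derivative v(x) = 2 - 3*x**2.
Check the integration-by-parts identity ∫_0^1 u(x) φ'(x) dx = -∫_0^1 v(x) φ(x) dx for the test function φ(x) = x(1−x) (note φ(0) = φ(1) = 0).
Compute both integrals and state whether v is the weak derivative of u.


LHS = -11/60, RHS = -11/60. Yes, v = u' weakly.

u(x) = -x**3 + 2*x + 2, classical derivative u'(x) = 2 - 3*x**2.
φ(x) = x(1−x), so φ'(x) = 1 - 2*x.
Note φ(0) = φ(1) = 0, so the boundary term u·φ vanishes.
LHS = ∫_0^1 u(x) φ'(x) dx = ∫_0^1 (2*x^4 - x^3 - 4*x^2 - 2*x + 2) dx. Term by term:
  ∫_0^1 2*x^4 dx = 2/5;  ∫_0^1 -x^3 dx = -1/4;  ∫_0^1 -4*x^2 dx = -4/3;
  ∫_0^1 -2*x dx = -1;  ∫_0^1 2 dx = 2.
Sum: 2/5 − 1/4 − 4/3 − 1 + 2 = -11/60.
So LHS = -11/60.
∫_0^1 v(x) φ(x) dx = ∫_0^1 (3*x^4 - 3*x^3 - 2*x^2 + 2*x) dx. Term by term:
  ∫_0^1 3*x^4 dx = 3/5;  ∫_0^1 -3*x^3 dx = -3/4;  ∫_0^1 -2*x^2 dx = -2/3;
  ∫_0^1 2*x dx = 1.
Sum: 3/5 − 3/4 − 2/3 + 1 = 11/60.
So RHS = -∫_0^1 v(x) φ(x) dx = -11/60.
LHS = RHS, so the identity holds for this test φ.
Moreover u is smooth here and v(x) = u'(x) = 2 - 3*x**2 pointwise, so the identity holds for every test function. Hence v is the weak derivative of u.


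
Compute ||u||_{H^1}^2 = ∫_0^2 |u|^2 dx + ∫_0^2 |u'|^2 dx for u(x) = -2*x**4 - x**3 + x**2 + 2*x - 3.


||u||_{H^1}^2 = 517246/315

The H^1 norm (squared) on an interval (0, L) is
  ||u||_{H^1}^2 = ∫_0^L u(x)^2 dx + ∫_0^L u'(x)^2 dx.
Compute u'(x) = -8*x**3 - 3*x**2 + 2*x + 2.
Then u(x)^2 = 4*x**8 + 4*x**7 - 3*x**6 - 10*x**5 + 9*x**4 + 10*x**3 - 2*x**2 - 12*x + 9 and u'(x)^2 = 64*x**6 + 48*x**5 - 23*x**4 - 44*x**3 - 8*x**2 + 8*x + 4.
Integrate each monomial from 0 to 2 using ∫_0^2 c·x^n dx = c·2^(n+1)/(n+1):
  ∫_0^2 u(x)^2 dx = ∫_0^2 (4*x^8 + 4*x^7 - 3*x^6 - 10*x^5 + 9*x^4 + 10*x^3 - 2*x^2 - 12*x + 9) dx. Term by term:
    ∫_0^2 4*x^8 dx = 2048/9;  ∫_0^2 4*x^7 dx = 128;  ∫_0^2 -3*x^6 dx = -384/7;
    ∫_0^2 -10*x^5 dx = -320/3;  ∫_0^2 9*x^4 dx = 288/5;  ∫_0^2 10*x^3 dx = 40;
    ∫_0^2 -2*x^2 dx = -16/3;  ∫_0^2 -12*x dx = -24;  ∫_0^2 9 dx = 18.
  Sum: 2048/9 + 128 − 384/7 − 320/3 + 288/5 + 40 − 16/3 − 24 + 18 = 88294/315.
  ∫_0^2 u'(x)^2 dx = ∫_0^2 (64*x^6 + 48*x^5 - 23*x^4 - 44*x^3 - 8*x^2 + 8*x + 4) dx. Term by term:
    ∫_0^2 64*x^6 dx = 8192/7;  ∫_0^2 48*x^5 dx = 512;  ∫_0^2 -23*x^4 dx = -736/5;
    ∫_0^2 -44*x^3 dx = -176;  ∫_0^2 -8*x^2 dx = -64/3;  ∫_0^2 8*x dx = 16;
    ∫_0^2 4 dx = 8.
  Sum: 8192/7 + 512 − 736/5 − 176 − 64/3 + 16 + 8 = 142984/105.
Adding: ||u||_{H^1}^2 = 88294/315 + 142984/105 = 517246/315.


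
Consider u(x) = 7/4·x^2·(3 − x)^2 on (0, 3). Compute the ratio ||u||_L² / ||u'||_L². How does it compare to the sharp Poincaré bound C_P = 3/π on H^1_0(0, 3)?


||u||_L² / ||u'||_L² = sqrt(3)/2 < C_P = 3/π.

u(x) = 7/4·x^2·(3 − x)^2, so u'(x) = 7*x*(x - 3)*(2*x - 3)/2.
u(x) = 7/4·x^2·(3 − x)^2 vanishes at x = 0 and x = 3, so u ∈ H^1_0(0, 3). Differentiate via the product rule and integrate the resulting polynomials term by term.
  ∫_0^3 u² dx = ∫_0^3 (49*x^8/16 - 147*x^7/4 + 1323*x^6/8 - 1323*x^5/4 + 3969*x^4/16) dx. Term by term:
    ∫_0^3 49*x^8/16 dx = 107163/16;  ∫_0^3 -147*x^7/4 dx = -964467/32;  ∫_0^3 1323*x^6/8 dx = 413343/8;
    ∫_0^3 -1323*x^5/4 dx = -321489/8;  ∫_0^3 3969*x^4/16 dx = 964467/80.
  Sum: 107163/16 − 964467/32 + 413343/8 − 321489/8 + 964467/80 = 15309/160.
  ∫_0^3 (u')² dx = ∫_0^3 (49*x^6 - 441*x^5 + 5733*x^4/4 - 3969*x^3/2 + 3969*x^2/4) dx. Term by term:
    ∫_0^3 49*x^6 dx = 15309;  ∫_0^3 -441*x^5 dx = -107163/2;  ∫_0^3 5733*x^4/4 dx = 1393119/20;
    ∫_0^3 -3969*x^3/2 dx = -321489/8;  ∫_0^3 3969*x^2/4 dx = 35721/4.
  Sum: 15309 − 107163/2 + 1393119/20 − 321489/8 + 35721/4 = 5103/40.
∫_0^3 u² dx = 15309/160, so ||u||_L² = 27*sqrt(210)/40.
∫_0^3 (u')² dx = 5103/40, so ||u'||_L² = 27*sqrt(70)/20.
Ratio ||u||_L² / ||u'||_L² = sqrt(3)/2.
Sharp Poincaré constant on H^1_0(0, 3) is C_P = L/π = 3/π, achieved by sin(π/3·x).
A polynomial bump cannot attain the sharp Poincaré constant (only the first sine eigenfunction does), so the ratio is strictly less than C_P, consistent with ||u||_L² ≤ C_P ||u'||_L².


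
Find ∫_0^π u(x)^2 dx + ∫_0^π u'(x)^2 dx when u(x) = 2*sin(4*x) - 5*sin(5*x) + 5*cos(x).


||u||_{H^1(0,π)}^2 = 64/3 + 384*π

u'(x) = -5*sin(x) + 8*cos(4*x) - 25*cos(5*x).
Expand u² and (u')² and integrate term by term on (0, π), using: for integers n ≥ 1, ∫_0^π sin²(nx) dx = ∫_0^π cos²(nx) dx = π/2; for n ≠ n', ∫_0^π sin(nx)sin(n'x) dx = ∫_0^π cos(nx)cos(n'x) dx = 0; and by product-to-sum, ∫_0^π sin(nx)cos(n'x) dx = ½∫_0^π [sin((n+n')x) + sin((n−n')x)] dx, which is 0 when n+n' is even and 2n/(n²−n'²) when n+n' is odd (it need not vanish on (0, π)).
  u² squared terms: (-5)²·∫sin(5x)² dx = 25·π/2 = 25*π/2;  (2)²·∫sin(4x)² dx = 4·π/2 = 2*π;  (5)²·∫cos(x)² dx = 25·π/2 = 25*π/2.
  u² cross terms: 2·(-5)·(2)·∫sin(5x)·sin(4x) dx = -20·(0) = 0;  2·(-5)·(5)·∫sin(5x)·cos(x) dx = -50·(0) = 0;  2·(2)·(5)·∫sin(4x)·cos(x) dx = 20·(8/15) = 32/3.
  So ∫_0^π u² dx = 25*π/2 + 2*π + 25*π/2 + 0 + 0 + 32/3 = 32/3 + 27*π.
  (u')² squared terms: (-25)²·∫cos(5x)² dx = 625·π/2 = 625*π/2;  (-5)²·∫sin(x)² dx = 25·π/2 = 25*π/2;  (8)²·∫cos(4x)² dx = 64·π/2 = 32*π.
  (u')² cross terms: 2·(-25)·(-5)·∫cos(5x)·sin(x) dx = 250·(0) = 0;  2·(-25)·(8)·∫cos(5x)·cos(4x) dx = -400·(0) = 0;  2·(-5)·(8)·∫sin(x)·cos(4x) dx = -80·(-2/15) = 32/3.
  So ∫_0^π (u')² dx = 625*π/2 + 25*π/2 + 32*π + 0 + 0 + 32/3 = 32/3 + 357*π.
||u||_{H^1}^2 = (32/3 + 27*π) + (32/3 + 357*π) = 64/3 + 384*π.


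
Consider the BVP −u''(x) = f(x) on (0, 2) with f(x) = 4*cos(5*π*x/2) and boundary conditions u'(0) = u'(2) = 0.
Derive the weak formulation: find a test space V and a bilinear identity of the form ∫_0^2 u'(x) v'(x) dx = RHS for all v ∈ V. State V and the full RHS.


V = H^1(0, 2) (no boundary constraint on v; u is determined up to an additive constant); weak form: ∫_0^2 u'v' dx = ∫_0^2 (4*cos(5*π*x/2)) v dx for all v ∈ V.

Multiply both sides by a test function v and integrate from 0 to 2:
  ∫_0^2 −u''(x) v(x) dx = ∫_0^2 f(x) v(x) dx.
Integrate the LHS by parts once:
  ∫_0^2 −u'' v dx = −[u'(x) v(x)]_0^2 + ∫_0^2 u'(x) v'(x) dx.
Thus ∫_0^2 u'(x) v'(x) dx = ∫_0^2 f(x) v(x) dx + [u'(x) v(x)]_0^2.
Choose V so that boundary terms are either known or forced to vanish.
u has homogeneous Neumann: u'(0) = u'(2) = 0. So [u' v]_0^2 = 0·v(2) − 0·v(0) = 0 for any v; take V = H^1(0, 2).
Weak formulation: find u (satisfying any essential BC) such that ∫_0^2 u'(x) v'(x) dx = ∫_0^2 f v dx for all v ∈ V (homogeneous Neumann, so boundary terms vanish).
Substituting f(x) = 4*cos(5*π*x/2), the right-hand side is ∫_0^2 (4*cos(5*π*x/2)) v dx.
Compatibility check (pure Neumann): taking v ≡ 1 ∈ V gives 0 = ∫_0^2 f dx + (0) − (0), i.e. ∫_0^2 f dx must equal u'(0) − u'(2) = 0. Indeed ∫_0^2 (4*cos(5*π*x/2)) dx = 0, so the data are compatible. The solution is then unique only up to an additive constant (fix it e.g. by requiring ∫_0^2 u dx = 0).


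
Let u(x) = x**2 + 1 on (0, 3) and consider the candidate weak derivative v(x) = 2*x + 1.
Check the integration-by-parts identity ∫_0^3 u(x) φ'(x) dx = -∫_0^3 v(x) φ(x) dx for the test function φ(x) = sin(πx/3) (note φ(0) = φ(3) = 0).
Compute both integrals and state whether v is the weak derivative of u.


LHS = -18/π, RHS = -24/π. No, v is not the weak derivative of u.

u(x) = x**2 + 1, classical derivative u'(x) = 2*x.
φ(x) = sin(πx/3), so φ'(x) = π*cos(π*x/3)/3.
Note φ(0) = φ(3) = 0, so the boundary term u·φ vanishes.
LHS = ∫_0^3 u(x) φ'(x) dx = ∫_0^3 (π*x^2*cos(π*x/3)/3 + π*cos(π*x/3)/3) dx. Term by term:
  ∫_0^3 π*cos(π*x/3)/3 dx = 0;  ∫_0^3 π*x^2*cos(π*x/3)/3 dx = -18/π.
Sum: 0 − 18/π = -18/π.
So LHS = -18/π.
∫_0^3 v(x) φ(x) dx = ∫_0^3 (2*x*sin(π*x/3) + sin(π*x/3)) dx. Term by term:
  ∫_0^3 2*x*sin(π*x/3) dx = 18/π;  ∫_0^3 sin(π*x/3) dx = 6/π.
Sum: 18/π + 6/π = 24/π.
So RHS = -∫_0^3 v(x) φ(x) dx = -24/π.
LHS − RHS = 6/π ≠ 0, so the identity fails.
(For a valid weak derivative the identity must hold for EVERY test function, in particular this one. The failure shows v is NOT the weak derivative of u.)
Correct weak derivative would be u'(x) = 2*x.


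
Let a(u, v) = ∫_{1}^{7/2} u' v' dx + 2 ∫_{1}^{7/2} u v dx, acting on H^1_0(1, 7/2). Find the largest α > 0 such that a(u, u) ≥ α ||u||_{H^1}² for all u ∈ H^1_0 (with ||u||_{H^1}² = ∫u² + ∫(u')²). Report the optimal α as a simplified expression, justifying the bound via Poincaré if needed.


α = 1

Coercivity of a(·,·) on H^1_0(1, 7/2) means a(u, u) ≥ α ||u||_{H^1}² for every u ∈ H^1_0.
The interval has length L = 5/2, and Poincaré/coercivity depend only on L. Here a(u, u) = ∫(u')² + (2)·∫u².
Here c = 2 ≥ 1, so a(u,u) = ∫(u')² + c∫u² ≥ ∫(u')² + ∫u² = ||u||_{H^1}², i.e. α = 1 works. No larger α is possible: a(u,u) ≥ α||u||_{H^1}² means (1−α)∫(u')² ≥ (α−c)∫u², and for the modes u_n = sin(nπ(x−x₀)/L) (x₀ the left endpoint) one has ∫u_n²/∫(u_n')² = (L/(nπ))² → 0, so a(u_n,u_n)/||u_n||_{H^1}² → 1. Hence the optimal constant is α = 1.
Therefore α = 1.


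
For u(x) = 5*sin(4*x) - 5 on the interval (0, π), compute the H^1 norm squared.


||u||_{H^1(0,π)}^2 = 475*π/2

u'(x) = 20*cos(4*x).
Expand u² and (u')² and integrate term by term on (0, π), using: for integers n ≥ 1, ∫_0^π sin²(nx) dx = ∫_0^π cos²(nx) dx = π/2; for n ≠ n', ∫_0^π sin(nx)sin(n'x) dx = ∫_0^π cos(nx)cos(n'x) dx = 0; and by product-to-sum, ∫_0^π sin(nx)cos(n'x) dx = ½∫_0^π [sin((n+n')x) + sin((n−n')x)] dx, which is 0 when n+n' is even and 2n/(n²−n'²) when n+n' is odd (it need not vanish on (0, π)). For the constant mode: ∫_0^π 1 dx = π, ∫_0^π cos(nx) dx = 0, ∫_0^π sin(nx) dx = (1−(−1)^n)/n.
  u² squared terms: (-5)²·∫1 dx = 25·π = 25*π;  (5)²·∫sin(4x)² dx = 25·π/2 = 25*π/2.
  u² cross terms: 2·(-5)·(5)·∫1·sin(4x) dx = -50·(0) = 0.
  So ∫_0^π u² dx = 25*π + 25*π/2 + 0 = 75*π/2.
  (u')² squared terms: (20)²·∫cos(4x)² dx = 400·π/2 = 200*π.
  So ∫_0^π (u')² dx = 200*π.
||u||_{H^1}^2 = (75*π/2) + (200*π) = 475*π/2.


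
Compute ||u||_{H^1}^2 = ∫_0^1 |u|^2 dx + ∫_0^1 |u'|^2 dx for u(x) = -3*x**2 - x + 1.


||u||_{H^1}^2 = 619/30

The H^1 norm (squared) on an interval (0, L) is
  ||u||_{H^1}^2 = ∫_0^L u(x)^2 dx + ∫_0^L u'(x)^2 dx.
Compute u'(x) = -6*x - 1.
Then u(x)^2 = 9*x**4 + 6*x**3 - 5*x**2 - 2*x + 1 and u'(x)^2 = 36*x**2 + 12*x + 1.
Integrate each monomial from 0 to 1 using ∫_0^1 c·x^n dx = c·1^(n+1)/(n+1):
  ∫_0^1 u(x)^2 dx = ∫_0^1 (9*x^4 + 6*x^3 - 5*x^2 - 2*x + 1) dx. Term by term:
    ∫_0^1 9*x^4 dx = 9/5;  ∫_0^1 6*x^3 dx = 3/2;  ∫_0^1 -5*x^2 dx = -5/3;
    ∫_0^1 -2*x dx = -1;  ∫_0^1 1 dx = 1.
  Sum: 9/5 + 3/2 − 5/3 − 1 + 1 = 49/30.
  ∫_0^1 u'(x)^2 dx = ∫_0^1 (36*x^2 + 12*x + 1) dx. Term by term:
    ∫_0^1 36*x^2 dx = 12;  ∫_0^1 12*x dx = 6;  ∫_0^1 1 dx = 1.
  Sum: 12 + 6 + 1 = 19.
Adding: ||u||_{H^1}^2 = 49/30 + 19 = 619/30.


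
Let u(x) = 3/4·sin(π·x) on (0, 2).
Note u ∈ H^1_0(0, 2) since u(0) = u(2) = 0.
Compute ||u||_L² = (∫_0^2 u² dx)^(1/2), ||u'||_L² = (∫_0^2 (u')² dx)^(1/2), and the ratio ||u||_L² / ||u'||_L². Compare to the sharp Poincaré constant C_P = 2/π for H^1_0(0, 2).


||u||_L² / ||u'||_L² = 1/π < C_P = 2/π.

u(x) = 3/4·sin(π·x), so u'(x) = 3*π*cos(π*x)/4.
Writing u(x) = A·sin(kπx/L) with A = 3/4 and k = 2, use ∫_0^L sin²(kπx/L) dx = L/2 and ∫_0^L cos²(kπx/L) dx = L/2.
u² = 9/16·sin²(π·x) and (u')² = 9*π^2/16·cos²(π·x), and each of sin², cos² integrates to L/2 = 1 over (0, 2).
∫_0^2 u² dx = 9/16, so ||u||_L² = 3/4.
∫_0^2 (u')² dx = 9*π^2/16, so ||u'||_L² = 3*π/4.
Ratio ||u||_L² / ||u'||_L² = 1/π.
Sharp Poincaré constant on H^1_0(0, 2) is C_P = L/π = 2/π, achieved by sin(π/2·x).
This is the k = 2 harmonic; the ratio L/(kπ) is strictly less than C_P = L/π, consistent with the sharp inequality ||u||_L² ≤ C_P ||u'||_L².


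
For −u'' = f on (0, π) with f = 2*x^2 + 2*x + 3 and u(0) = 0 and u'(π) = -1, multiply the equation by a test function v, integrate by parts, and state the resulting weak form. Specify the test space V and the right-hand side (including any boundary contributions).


V = {v ∈ H^1(0, π) : v(0) = 0} (test functions vanish at x = 0 where u is specified); weak form: ∫_0^π u'v' dx = ∫_0^π (2*x^2 + 2*x + 3) v dx − v(π) for all v ∈ V.

Multiply both sides by a test function v and integrate from 0 to π:
  ∫_0^π −u''(x) v(x) dx = ∫_0^π f(x) v(x) dx.
Integrate the LHS by parts once:
  ∫_0^π −u'' v dx = −[u'(x) v(x)]_0^π + ∫_0^π u'(x) v'(x) dx.
Thus ∫_0^π u'(x) v'(x) dx = ∫_0^π f(x) v(x) dx + [u'(x) v(x)]_0^π.
Choose V so that boundary terms are either known or forced to vanish.
Mixed BC: u(0) = 0 (Dirichlet) and u'(π) = -1 (Neumann). Define V = {v ∈ H^1(0, π) : v(0) = 0}. Then [u' v]_0^π = u'(π)·v(π) − u'(0)·0 = − v(π).
Weak formulation: find u (satisfying any essential BC) such that ∫_0^π u'(x) v'(x) dx = ∫_0^π f v dx − v(π) for all v ∈ V (Dirichlet at 0 absorbed into V; Neumann datum at x = π contributes the boundary term).
Substituting f(x) = 2*x^2 + 2*x + 3, the right-hand side is ∫_0^π (2*x^2 + 2*x + 3) v dx − v(π).


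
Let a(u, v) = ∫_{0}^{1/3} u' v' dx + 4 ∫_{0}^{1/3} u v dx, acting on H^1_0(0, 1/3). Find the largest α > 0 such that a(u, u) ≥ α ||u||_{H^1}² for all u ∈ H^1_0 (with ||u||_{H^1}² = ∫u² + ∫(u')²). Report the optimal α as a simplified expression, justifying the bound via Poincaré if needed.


α = 1

Coercivity of a(·,·) on H^1_0(0, 1/3) means a(u, u) ≥ α ||u||_{H^1}² for every u ∈ H^1_0.
The interval has length L = 1/3, and Poincaré/coercivity depend only on L. Here a(u, u) = ∫(u')² + (4)·∫u².
Here c = 4 ≥ 1, so a(u,u) = ∫(u')² + c∫u² ≥ ∫(u')² + ∫u² = ||u||_{H^1}², i.e. α = 1 works. No larger α is possible: a(u,u) ≥ α||u||_{H^1}² means (1−α)∫(u')² ≥ (α−c)∫u², and for the modes u_n = sin(nπ(x−x₀)/L) (x₀ the left endpoint) one has ∫u_n²/∫(u_n')² = (L/(nπ))² → 0, so a(u_n,u_n)/||u_n||_{H^1}² → 1. Hence the optimal constant is α = 1.
Therefore α = 1.
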